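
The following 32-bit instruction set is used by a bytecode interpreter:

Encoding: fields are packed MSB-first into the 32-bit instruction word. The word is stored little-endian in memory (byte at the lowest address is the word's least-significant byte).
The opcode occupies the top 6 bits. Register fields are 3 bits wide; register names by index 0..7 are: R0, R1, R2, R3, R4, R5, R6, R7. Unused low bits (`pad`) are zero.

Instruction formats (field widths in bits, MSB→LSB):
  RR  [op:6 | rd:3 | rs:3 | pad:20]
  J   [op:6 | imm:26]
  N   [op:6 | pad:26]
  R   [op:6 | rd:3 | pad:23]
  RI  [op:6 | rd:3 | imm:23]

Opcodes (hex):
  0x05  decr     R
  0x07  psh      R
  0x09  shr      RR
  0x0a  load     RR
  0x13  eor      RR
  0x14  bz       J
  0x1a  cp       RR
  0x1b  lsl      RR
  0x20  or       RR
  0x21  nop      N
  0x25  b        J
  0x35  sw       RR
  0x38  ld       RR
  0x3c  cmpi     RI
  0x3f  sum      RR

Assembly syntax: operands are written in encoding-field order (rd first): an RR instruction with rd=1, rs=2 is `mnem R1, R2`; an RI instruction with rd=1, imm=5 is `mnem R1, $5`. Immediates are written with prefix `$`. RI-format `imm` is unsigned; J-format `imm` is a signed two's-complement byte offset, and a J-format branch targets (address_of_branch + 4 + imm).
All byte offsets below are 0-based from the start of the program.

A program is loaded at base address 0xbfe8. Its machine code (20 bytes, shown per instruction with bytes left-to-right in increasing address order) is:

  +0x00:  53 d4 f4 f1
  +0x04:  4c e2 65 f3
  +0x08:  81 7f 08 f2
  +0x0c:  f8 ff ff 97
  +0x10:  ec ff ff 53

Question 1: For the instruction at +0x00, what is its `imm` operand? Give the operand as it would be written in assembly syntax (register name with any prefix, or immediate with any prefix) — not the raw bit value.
+0x00: 53 d4 f4 f1 ⇒ word 0xf1f4d453 (little)
  top 6b → 0x3c → cmpi [RI]
  rd@[25:23]=0x3 ⇒ R3
  imm@[22:0]=0x74d453 ⇒ $7656531

$7656531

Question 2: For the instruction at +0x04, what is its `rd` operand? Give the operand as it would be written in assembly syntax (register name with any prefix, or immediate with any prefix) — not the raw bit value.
R6

+0x04: 4c e2 65 f3 ⇒ word 0xf365e24c (little)
  top 6b → 0x3c → cmpi [RI]
  rd: (w>>23)&0x7=0x6 → R6
  imm: (w>>0)&0x7fffff=0x65e24c → $6677068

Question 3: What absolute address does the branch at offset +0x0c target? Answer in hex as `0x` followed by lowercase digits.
0xbff0

+0x0c: f8 ff ff 97 ⇒ word 0x97fffff8 (little)
  top 6b → 0x25 → b [J]
  [25:0] imm=67108856 (s26→-8) = $-8
  target = base 0xbfe8 + off 0x0c + 4 + imm -8 = 0xbff0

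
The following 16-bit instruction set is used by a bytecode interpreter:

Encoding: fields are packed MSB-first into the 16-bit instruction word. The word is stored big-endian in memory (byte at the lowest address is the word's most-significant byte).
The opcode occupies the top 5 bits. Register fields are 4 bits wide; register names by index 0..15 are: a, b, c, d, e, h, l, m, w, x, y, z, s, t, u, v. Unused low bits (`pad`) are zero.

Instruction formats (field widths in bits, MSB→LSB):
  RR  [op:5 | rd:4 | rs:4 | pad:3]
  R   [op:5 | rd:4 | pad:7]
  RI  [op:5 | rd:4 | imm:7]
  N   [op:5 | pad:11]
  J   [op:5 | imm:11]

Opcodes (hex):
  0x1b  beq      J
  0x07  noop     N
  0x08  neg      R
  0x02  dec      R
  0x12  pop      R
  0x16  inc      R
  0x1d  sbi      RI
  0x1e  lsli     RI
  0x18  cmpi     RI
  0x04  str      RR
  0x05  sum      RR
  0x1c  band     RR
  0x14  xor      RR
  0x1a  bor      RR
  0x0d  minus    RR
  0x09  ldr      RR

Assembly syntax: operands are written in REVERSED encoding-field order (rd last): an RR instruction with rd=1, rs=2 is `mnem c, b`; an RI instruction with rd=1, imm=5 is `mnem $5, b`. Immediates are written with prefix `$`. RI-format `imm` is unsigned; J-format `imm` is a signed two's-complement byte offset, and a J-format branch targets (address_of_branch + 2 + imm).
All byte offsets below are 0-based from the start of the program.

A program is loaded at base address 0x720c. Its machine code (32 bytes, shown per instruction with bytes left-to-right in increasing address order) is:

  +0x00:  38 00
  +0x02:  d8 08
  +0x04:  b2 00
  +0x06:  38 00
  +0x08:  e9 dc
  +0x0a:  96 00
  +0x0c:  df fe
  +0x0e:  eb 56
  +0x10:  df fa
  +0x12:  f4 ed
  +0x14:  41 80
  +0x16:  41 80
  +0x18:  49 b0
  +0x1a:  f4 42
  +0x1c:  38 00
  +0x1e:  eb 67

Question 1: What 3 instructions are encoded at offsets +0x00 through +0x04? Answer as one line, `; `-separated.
noop; beq $8; inc e

[00] 38 00 → 0x3800
  op=0x3800>>11=0x7 ⇒ noop (N)
[02] d8 08 → 0xd808
  op=0xd808>>11=0x1b ⇒ beq (J)
  imm@[10:0]=0x8 ⇒ $8
[04] b2 00 → 0xb200
  op=0xb200>>11=0x16 ⇒ inc (R)
  rd@[10:7]=0x4 ⇒ e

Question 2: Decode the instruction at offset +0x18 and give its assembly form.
ldr l, d

off 0x18: read 49 b0 as big → 0x49b0
  opcode bits[15:11]=0x9: ldr/RR
  rd: (w>>7)&0xf=0x3 → d
  rs: (w>>3)&0xf=0x6 → l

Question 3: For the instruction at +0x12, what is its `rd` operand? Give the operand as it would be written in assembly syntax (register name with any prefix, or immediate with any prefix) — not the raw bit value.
x

+0x12: f4 ed ⇒ word 0xf4ed (big)
  op=0xf4ed>>11=0x1e ⇒ lsli (RI)
  rd: (w>>7)&0xf=0x9 → x
  imm: (w>>0)&0x7f=0x6d → $109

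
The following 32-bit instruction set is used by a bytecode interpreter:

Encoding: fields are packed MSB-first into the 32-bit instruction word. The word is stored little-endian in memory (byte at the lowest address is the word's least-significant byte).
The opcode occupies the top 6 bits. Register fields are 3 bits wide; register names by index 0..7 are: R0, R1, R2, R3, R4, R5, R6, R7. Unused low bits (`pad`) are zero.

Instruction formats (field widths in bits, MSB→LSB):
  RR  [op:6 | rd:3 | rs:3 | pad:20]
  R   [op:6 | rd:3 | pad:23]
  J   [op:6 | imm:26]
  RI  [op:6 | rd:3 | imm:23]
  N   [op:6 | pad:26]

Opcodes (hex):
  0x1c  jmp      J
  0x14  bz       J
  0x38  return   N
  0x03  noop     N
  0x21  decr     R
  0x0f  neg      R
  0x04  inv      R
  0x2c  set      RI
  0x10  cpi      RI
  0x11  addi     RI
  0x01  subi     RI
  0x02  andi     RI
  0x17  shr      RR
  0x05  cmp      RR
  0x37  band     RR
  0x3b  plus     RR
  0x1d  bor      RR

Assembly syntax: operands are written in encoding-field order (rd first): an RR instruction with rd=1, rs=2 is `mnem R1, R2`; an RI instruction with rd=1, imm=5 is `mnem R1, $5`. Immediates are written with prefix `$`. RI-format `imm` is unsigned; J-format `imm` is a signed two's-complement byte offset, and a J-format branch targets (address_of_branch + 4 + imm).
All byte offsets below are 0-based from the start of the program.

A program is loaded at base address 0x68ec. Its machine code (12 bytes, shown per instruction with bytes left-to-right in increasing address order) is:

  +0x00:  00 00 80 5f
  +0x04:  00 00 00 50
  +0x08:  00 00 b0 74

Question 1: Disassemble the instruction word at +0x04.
off 0x04: read 00 00 00 50 as little → 0x50000000
  opcode bits[31:26]=0x14: bz/J
  imm: (w>>0)&0x3ffffff=0x0 → $0

bz $0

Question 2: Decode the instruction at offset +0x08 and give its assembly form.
off 0x08: read 00 00 b0 74 as little → 0x74b00000
  opcode bits[31:26]=0x1d: bor/RR
  rd: (w>>23)&0x7=0x1 → R1
  rs: (w>>20)&0x7=0x3 → R3

bor R1, R3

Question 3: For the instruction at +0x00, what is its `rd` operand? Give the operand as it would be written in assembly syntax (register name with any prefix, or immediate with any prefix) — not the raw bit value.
R7

@+00  little-endian(00 00 80 5f) = 0x5f800000
  op=0x5f800000>>26=0x17 ⇒ shr (RR)
  rd: (w>>23)&0x7=0x7 → R7
  rs: (w>>20)&0x7=0x0 → R0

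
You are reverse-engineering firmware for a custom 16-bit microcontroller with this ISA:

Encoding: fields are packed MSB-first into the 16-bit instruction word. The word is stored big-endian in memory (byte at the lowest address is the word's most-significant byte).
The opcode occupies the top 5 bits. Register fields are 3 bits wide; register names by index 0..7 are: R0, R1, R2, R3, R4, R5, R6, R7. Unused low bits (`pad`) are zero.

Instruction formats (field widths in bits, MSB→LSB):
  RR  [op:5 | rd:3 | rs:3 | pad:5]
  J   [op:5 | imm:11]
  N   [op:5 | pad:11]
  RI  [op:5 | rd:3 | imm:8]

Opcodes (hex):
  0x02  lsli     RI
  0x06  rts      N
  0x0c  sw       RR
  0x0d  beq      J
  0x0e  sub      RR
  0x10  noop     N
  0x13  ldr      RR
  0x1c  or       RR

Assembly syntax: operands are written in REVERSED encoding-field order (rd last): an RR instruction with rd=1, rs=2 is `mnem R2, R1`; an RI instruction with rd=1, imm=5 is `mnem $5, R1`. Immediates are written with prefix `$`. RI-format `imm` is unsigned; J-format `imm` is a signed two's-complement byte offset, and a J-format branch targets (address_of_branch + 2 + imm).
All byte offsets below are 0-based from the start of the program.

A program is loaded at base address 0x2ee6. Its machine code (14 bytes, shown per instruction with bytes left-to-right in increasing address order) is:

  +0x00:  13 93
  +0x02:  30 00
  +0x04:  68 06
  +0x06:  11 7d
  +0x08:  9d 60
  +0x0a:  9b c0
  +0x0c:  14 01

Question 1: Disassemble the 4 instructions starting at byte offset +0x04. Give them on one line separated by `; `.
beq $6; lsli $125, R1; ldr R3, R5; ldr R6, R3

@+04  big-endian(68 06) = 0x6806
  op=0x6806>>11=0xd ⇒ beq (J)
  imm@[10:0]=0x6 ⇒ $6
@+06  big-endian(11 7d) = 0x117d
  op=0x117d>>11=0x2 ⇒ lsli (RI)
  rd@[10:8]=0x1 ⇒ R1
  imm@[7:0]=0x7d ⇒ $125
@+08  big-endian(9d 60) = 0x9d60
  op=0x9d60>>11=0x13 ⇒ ldr (RR)
  rd@[10:8]=0x5 ⇒ R5
  rs@[7:5]=0x3 ⇒ R3
@+0a  big-endian(9b c0) = 0x9bc0
  op=0x9bc0>>11=0x13 ⇒ ldr (RR)
  rd@[10:8]=0x3 ⇒ R3
  rs@[7:5]=0x6 ⇒ R6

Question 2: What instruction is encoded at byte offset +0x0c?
lsli $1, R4

@+0c  big-endian(14 01) = 0x1401
  op=0x1401>>11=0x2 ⇒ lsli (RI)
  rd: (w>>8)&0x7=0x4 → R4
  imm: (w>>0)&0xff=0x1 → $1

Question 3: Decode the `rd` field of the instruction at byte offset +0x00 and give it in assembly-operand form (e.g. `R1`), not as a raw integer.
@+00  big-endian(13 93) = 0x1393
  opcode bits[15:11]=0x2: lsli/RI
  rd: (w>>8)&0x7=0x3 → R3
  imm: (w>>0)&0xff=0x93 → $147

R3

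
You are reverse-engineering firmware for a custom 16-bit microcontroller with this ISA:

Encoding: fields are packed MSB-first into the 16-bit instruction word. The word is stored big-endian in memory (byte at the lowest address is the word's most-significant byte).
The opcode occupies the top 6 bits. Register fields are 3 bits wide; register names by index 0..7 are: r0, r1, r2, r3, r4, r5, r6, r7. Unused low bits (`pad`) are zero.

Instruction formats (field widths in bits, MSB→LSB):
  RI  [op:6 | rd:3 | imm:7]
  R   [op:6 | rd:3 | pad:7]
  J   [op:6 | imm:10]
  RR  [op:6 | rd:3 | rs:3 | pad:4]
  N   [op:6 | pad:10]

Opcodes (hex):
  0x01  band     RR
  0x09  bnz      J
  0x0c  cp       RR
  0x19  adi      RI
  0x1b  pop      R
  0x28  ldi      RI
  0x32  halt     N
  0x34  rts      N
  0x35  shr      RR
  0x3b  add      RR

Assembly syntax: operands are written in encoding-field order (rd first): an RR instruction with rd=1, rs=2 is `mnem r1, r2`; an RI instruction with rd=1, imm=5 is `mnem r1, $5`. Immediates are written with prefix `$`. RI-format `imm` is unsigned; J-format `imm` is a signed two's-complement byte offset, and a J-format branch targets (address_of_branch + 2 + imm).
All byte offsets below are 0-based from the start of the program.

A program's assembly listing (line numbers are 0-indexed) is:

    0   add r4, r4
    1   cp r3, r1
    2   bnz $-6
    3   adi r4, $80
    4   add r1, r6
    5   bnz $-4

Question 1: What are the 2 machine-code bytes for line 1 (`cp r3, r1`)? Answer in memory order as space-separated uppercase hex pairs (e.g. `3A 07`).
31 90

line 1 (cp): pack op=0xc:6|rd=3:3|rs=1:3|pad=0:4 = 0x3190; big→ 31 90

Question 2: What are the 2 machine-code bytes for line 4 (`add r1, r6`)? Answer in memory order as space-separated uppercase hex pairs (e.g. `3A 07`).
4. add fields op=0x3b:6|rd=1:3|rs=6:3|pad=0:4 → word ece0h → ec e0

EC E0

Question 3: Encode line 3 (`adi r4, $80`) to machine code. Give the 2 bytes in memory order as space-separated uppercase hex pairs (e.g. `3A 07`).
L3: adi op=0x19:6|rd=4:3|imm=80:7 ⇒ 0x6650 ⇒ big 66 50

66 50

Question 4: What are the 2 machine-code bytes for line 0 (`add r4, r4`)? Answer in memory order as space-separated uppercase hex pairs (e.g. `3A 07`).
EE 40

0. add fields op=0x3b:6|rd=4:3|rs=4:3|pad=0:4 → word ee40h → ee 40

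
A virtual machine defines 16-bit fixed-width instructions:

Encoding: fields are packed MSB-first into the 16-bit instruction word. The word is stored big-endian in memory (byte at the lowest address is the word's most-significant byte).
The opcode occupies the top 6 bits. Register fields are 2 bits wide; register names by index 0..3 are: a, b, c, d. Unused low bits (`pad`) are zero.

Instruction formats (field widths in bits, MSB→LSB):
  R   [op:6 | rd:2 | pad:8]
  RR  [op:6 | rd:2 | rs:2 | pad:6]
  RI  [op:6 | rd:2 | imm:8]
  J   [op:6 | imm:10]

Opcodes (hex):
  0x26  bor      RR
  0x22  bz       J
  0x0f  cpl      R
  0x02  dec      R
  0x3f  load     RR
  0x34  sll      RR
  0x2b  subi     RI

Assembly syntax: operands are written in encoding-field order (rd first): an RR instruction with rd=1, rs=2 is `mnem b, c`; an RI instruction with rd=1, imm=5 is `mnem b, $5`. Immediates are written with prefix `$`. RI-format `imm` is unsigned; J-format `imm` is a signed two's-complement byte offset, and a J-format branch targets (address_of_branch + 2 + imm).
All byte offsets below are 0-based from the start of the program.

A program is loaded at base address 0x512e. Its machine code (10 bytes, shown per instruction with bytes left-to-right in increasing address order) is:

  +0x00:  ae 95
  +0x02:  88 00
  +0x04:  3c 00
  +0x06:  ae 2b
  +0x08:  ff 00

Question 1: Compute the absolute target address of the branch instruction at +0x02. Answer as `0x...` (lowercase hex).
+0x02: 88 00 ⇒ word 0x8800 (big)
  op=0x8800>>10=0x22 ⇒ bz (J)
  [9:0] imm=0 = $0
  target = base 0x512e + off 0x02 + 2 + imm 0 = 0x5132

0x5132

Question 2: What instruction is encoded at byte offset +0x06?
subi c, $43

off 0x06: read ae 2b as big → 0xae2b
  top 6b → 0x2b → subi [RI]
  rd: (w>>8)&0x3=0x2 → c
  imm: (w>>0)&0xff=0x2b → $43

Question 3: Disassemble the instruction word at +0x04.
@+04  big-endian(3c 00) = 0x3c00
  top 6b → 0xf → cpl [R]
  rd@[9:8]=0x0 ⇒ a

cpl a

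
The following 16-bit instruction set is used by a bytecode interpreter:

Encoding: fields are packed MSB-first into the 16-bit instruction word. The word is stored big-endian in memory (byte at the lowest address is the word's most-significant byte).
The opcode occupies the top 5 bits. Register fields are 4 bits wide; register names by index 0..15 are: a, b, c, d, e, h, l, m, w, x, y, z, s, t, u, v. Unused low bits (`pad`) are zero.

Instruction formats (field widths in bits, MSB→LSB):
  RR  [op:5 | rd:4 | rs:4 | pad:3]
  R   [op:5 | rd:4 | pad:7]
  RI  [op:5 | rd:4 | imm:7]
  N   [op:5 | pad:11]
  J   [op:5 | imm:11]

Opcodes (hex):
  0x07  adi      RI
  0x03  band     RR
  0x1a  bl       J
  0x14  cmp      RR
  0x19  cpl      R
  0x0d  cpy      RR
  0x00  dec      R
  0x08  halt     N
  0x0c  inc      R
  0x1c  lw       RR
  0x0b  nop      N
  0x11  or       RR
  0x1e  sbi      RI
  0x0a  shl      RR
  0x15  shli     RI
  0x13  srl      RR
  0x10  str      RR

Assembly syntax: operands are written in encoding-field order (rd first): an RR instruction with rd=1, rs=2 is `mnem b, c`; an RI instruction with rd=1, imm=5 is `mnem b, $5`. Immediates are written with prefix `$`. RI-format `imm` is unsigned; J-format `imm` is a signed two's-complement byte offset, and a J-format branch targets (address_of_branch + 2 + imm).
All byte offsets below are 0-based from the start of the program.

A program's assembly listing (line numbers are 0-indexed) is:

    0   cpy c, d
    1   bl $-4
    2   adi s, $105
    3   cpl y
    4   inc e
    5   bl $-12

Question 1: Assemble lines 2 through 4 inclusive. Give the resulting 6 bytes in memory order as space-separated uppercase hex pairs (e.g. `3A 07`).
3E 69 CD 00 62 00

2. adi fields op=0x7:5|rd=12:4|imm=105:7 → word 3e69h → 3e 69
3. cpl fields op=0x19:5|rd=10:4|pad=0:7 → word cd00h → cd 00
4. inc fields op=0xc:5|rd=4:4|pad=0:7 → word 6200h → 62 00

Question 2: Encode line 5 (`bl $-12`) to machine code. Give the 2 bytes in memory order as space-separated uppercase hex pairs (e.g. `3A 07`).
L5: bl op=0x1a:5|imm=-12:11 ⇒ 0xd7f4 ⇒ big d7 f4

D7 F4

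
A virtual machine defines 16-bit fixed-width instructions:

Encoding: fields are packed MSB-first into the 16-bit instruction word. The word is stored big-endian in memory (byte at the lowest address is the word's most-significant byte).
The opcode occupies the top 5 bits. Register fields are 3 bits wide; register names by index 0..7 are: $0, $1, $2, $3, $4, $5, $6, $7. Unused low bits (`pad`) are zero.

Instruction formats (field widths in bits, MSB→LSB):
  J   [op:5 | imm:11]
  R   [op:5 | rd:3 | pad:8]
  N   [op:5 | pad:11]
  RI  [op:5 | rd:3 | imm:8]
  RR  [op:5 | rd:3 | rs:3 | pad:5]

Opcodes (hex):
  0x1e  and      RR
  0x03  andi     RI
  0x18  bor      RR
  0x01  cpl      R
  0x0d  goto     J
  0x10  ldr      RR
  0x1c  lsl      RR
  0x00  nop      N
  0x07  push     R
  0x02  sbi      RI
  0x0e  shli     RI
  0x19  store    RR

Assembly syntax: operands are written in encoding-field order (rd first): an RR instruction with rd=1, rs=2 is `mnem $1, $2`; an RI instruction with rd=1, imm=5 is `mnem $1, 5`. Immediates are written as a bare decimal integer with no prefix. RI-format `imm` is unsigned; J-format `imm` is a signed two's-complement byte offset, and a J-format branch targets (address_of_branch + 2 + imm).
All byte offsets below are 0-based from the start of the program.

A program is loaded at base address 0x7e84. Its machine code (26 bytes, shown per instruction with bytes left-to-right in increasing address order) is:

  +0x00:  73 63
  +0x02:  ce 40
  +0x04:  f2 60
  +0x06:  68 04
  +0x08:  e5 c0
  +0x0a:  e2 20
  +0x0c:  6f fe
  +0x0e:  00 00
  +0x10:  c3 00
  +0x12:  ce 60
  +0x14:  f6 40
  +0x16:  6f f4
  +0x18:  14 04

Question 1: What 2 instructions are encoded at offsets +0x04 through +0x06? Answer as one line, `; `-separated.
and $2, $3; goto 4

+0x04: f2 60 ⇒ word 0xf260 (big)
  op=0xf260>>11=0x1e ⇒ and (RR)
  [10:8] rd=2 = $2
  [7:5] rs=3 = $3
+0x06: 68 04 ⇒ word 0x6804 (big)
  op=0x6804>>11=0xd ⇒ goto (J)
  [10:0] imm=4 = 4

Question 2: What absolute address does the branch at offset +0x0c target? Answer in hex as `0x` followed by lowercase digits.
@+0c  big-endian(6f fe) = 0x6ffe
  opcode bits[15:11]=0xd: goto/J
  imm: (w>>0)&0x7ff=0x7fe (s11→-2) → -2
  target = base 0x7e84 + off 0x0c + 2 + imm -2 = 0x7e90

0x7e90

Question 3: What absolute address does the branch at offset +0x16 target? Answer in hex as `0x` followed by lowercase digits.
0x7e90

+0x16: 6f f4 ⇒ word 0x6ff4 (big)
  top 5b → 0xd → goto [J]
  imm: (w>>0)&0x7ff=0x7f4 (s11→-12) → -12
  target = base 0x7e84 + off 0x16 + 2 + imm -12 = 0x7e90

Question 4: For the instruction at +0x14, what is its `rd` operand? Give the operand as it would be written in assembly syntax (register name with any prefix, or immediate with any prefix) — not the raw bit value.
off 0x14: read f6 40 as big → 0xf640
  top 5b → 0x1e → and [RR]
  rd: (w>>8)&0x7=0x6 → $6
  rs: (w>>5)&0x7=0x2 → $2

$6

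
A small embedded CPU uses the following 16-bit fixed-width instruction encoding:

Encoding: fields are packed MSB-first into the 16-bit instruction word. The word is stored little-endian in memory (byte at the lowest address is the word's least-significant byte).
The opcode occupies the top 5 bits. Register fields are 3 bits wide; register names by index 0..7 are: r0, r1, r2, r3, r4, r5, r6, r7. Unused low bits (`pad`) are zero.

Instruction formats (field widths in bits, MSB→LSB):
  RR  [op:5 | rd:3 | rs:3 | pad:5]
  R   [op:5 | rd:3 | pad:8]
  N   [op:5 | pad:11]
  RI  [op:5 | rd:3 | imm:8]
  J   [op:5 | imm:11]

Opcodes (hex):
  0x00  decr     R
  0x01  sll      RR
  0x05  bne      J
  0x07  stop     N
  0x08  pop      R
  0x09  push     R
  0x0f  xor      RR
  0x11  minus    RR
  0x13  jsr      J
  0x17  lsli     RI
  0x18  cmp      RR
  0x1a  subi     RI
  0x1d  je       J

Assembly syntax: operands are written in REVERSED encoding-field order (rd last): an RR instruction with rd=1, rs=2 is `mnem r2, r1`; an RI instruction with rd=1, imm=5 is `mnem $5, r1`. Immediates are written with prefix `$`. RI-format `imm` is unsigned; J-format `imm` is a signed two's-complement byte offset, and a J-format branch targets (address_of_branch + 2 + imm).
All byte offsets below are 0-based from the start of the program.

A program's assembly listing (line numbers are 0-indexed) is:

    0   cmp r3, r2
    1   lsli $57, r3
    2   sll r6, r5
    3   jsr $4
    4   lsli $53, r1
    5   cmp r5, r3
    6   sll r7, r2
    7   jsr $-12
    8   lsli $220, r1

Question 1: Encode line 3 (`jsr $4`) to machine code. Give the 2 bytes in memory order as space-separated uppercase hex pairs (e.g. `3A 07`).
04 98

3. jsr fields op=0x13:5|imm=4:11 → word 9804h → 04 98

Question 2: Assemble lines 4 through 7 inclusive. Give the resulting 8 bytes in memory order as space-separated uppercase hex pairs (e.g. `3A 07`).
4. lsli fields op=0x17:5|rd=1:3|imm=53:8 → word b935h → 35 b9
5. cmp fields op=0x18:5|rd=3:3|rs=5:3|pad=0:5 → word c3a0h → a0 c3
6. sll fields op=0x1:5|rd=2:3|rs=7:3|pad=0:5 → word 0ae0h → e0 0a
7. jsr fields op=0x13:5|imm=-12:11 → word 9ff4h → f4 9f

35 B9 A0 C3 E0 0A F4 9F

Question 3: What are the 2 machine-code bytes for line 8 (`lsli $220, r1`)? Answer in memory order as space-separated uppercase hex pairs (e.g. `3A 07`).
DC B9

8. lsli fields op=0x17:5|rd=1:3|imm=220:8 → word b9dch → dc b9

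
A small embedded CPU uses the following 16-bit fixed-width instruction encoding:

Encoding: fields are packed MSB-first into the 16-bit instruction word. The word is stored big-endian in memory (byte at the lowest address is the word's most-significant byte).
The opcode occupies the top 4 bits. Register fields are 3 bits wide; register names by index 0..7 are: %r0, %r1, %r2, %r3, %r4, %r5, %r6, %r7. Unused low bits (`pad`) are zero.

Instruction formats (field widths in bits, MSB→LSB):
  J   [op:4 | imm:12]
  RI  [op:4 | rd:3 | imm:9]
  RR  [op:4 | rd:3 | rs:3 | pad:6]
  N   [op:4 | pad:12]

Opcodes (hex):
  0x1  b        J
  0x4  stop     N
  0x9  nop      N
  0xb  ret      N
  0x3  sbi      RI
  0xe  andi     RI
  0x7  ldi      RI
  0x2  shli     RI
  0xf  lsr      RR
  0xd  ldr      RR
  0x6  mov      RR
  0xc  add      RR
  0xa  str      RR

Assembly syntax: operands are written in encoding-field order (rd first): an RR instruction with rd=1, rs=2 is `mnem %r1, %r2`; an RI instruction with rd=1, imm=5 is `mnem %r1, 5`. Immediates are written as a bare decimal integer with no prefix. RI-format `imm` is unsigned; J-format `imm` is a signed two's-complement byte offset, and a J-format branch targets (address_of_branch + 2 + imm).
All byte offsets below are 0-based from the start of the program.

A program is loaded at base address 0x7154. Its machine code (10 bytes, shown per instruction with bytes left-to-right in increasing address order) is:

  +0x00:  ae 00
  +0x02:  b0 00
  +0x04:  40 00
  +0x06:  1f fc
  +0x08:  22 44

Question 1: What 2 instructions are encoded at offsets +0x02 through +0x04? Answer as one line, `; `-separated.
ret; stop

+0x02: b0 00 ⇒ word 0xb000 (big)
  op=0xb000>>12=0xb ⇒ ret (N)
+0x04: 40 00 ⇒ word 0x4000 (big)
  op=0x4000>>12=0x4 ⇒ stop (N)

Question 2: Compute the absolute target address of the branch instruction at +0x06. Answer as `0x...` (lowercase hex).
@+06  big-endian(1f fc) = 0x1ffc
  opcode bits[15:12]=0x1: b/J
  [11:0] imm=4092 (s12→-4) = -4
  target = base 0x7154 + off 0x06 + 2 + imm -4 = 0x7158

0x7158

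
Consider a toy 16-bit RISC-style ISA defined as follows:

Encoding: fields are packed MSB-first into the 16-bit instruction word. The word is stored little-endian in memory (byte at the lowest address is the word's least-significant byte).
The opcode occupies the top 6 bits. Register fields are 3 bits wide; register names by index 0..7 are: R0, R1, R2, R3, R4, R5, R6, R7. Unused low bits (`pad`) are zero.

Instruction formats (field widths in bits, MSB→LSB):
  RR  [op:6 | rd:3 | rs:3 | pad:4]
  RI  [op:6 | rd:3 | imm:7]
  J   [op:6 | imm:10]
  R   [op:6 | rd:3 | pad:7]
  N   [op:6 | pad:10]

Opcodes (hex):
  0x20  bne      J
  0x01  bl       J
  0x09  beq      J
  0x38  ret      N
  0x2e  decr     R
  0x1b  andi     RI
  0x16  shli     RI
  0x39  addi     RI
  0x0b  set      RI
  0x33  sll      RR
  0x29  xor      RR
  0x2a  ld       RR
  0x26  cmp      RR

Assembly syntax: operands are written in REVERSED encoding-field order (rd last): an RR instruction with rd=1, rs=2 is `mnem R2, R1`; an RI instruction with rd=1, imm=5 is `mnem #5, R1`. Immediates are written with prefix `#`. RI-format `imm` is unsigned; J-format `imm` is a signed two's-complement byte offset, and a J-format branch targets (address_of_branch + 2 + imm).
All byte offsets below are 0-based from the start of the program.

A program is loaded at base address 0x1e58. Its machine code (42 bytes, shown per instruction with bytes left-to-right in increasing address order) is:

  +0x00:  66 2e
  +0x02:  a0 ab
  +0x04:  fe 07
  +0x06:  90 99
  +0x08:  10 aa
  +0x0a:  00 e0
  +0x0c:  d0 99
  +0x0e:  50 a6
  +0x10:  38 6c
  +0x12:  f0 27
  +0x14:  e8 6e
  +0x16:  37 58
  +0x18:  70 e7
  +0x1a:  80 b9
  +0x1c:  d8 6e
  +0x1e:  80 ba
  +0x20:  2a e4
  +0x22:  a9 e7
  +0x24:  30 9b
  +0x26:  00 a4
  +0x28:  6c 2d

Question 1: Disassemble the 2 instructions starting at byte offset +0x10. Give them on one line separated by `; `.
@+10  little-endian(38 6c) = 0x6c38
  top 6b → 0x1b → andi [RI]
  [9:7] rd=0 = R0
  [6:0] imm=56 = #56
@+12  little-endian(f0 27) = 0x27f0
  top 6b → 0x9 → beq [J]
  [9:0] imm=1008 (s10→-16) = #-16

andi #56, R0; beq #-16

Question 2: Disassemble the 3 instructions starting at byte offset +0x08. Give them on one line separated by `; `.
ld R1, R4; ret; cmp R5, R3

off 0x08: read 10 aa as little → 0xaa10
  top 6b → 0x2a → ld [RR]
  rd@[9:7]=0x4 ⇒ R4
  rs@[6:4]=0x1 ⇒ R1
off 0x0a: read 00 e0 as little → 0xe000
  top 6b → 0x38 → ret [N]
off 0x0c: read d0 99 as little → 0x99d0
  top 6b → 0x26 → cmp [RR]
  rd@[9:7]=0x3 ⇒ R3
  rs@[6:4]=0x5 ⇒ R5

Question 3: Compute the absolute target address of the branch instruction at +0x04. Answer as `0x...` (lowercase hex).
+0x04: fe 07 ⇒ word 0x07fe (little)
  top 6b → 0x1 → bl [J]
  [9:0] imm=1022 (s10→-2) = #-2
  target = base 0x1e58 + off 0x04 + 2 + imm -2 = 0x1e5c

0x1e5c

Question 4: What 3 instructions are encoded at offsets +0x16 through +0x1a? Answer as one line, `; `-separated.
[16] 37 58 → 0x5837
  top 6b → 0x16 → shli [RI]
  rd: (w>>7)&0x7=0x0 → R0
  imm: (w>>0)&0x7f=0x37 → #55
[18] 70 e7 → 0xe770
  top 6b → 0x39 → addi [RI]
  rd: (w>>7)&0x7=0x6 → R6
  imm: (w>>0)&0x7f=0x70 → #112
[1a] 80 b9 → 0xb980
  top 6b → 0x2e → decr [R]
  rd: (w>>7)&0x7=0x3 → R3

shli #55, R0; addi #112, R6; decr R3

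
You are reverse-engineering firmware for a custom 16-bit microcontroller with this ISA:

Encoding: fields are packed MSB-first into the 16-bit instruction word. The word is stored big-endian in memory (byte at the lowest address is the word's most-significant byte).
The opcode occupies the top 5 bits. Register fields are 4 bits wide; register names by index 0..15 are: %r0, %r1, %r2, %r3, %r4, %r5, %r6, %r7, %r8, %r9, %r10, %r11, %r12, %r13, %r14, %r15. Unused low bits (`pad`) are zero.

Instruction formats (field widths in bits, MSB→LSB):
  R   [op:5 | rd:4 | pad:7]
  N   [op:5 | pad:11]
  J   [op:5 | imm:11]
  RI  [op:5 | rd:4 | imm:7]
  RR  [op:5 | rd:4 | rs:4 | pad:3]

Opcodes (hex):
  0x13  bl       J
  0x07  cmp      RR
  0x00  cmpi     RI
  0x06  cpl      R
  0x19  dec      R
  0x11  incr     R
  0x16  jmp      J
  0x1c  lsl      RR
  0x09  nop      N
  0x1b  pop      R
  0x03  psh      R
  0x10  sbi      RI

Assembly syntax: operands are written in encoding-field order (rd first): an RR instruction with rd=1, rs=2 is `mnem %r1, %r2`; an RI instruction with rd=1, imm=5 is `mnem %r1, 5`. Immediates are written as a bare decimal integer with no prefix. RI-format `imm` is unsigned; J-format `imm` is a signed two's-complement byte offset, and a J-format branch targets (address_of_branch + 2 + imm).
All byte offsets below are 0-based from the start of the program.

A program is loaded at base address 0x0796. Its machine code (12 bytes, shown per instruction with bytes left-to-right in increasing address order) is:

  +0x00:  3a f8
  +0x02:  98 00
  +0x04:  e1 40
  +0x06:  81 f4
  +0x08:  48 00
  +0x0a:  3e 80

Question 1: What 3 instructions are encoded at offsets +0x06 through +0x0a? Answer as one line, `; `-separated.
sbi %r3, 116; nop; cmp %r13, %r0

[06] 81 f4 → 0x81f4
  op=0x81f4>>11=0x10 ⇒ sbi (RI)
  rd: (w>>7)&0xf=0x3 → %r3
  imm: (w>>0)&0x7f=0x74 → 116
[08] 48 00 → 0x4800
  op=0x4800>>11=0x9 ⇒ nop (N)
[0a] 3e 80 → 0x3e80
  op=0x3e80>>11=0x7 ⇒ cmp (RR)
  rd: (w>>7)&0xf=0xd → %r13
  rs: (w>>3)&0xf=0x0 → %r0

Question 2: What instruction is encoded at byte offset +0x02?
+0x02: 98 00 ⇒ word 0x9800 (big)
  op=0x9800>>11=0x13 ⇒ bl (J)
  [10:0] imm=0 = 0

bl 0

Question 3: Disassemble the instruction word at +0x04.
+0x04: e1 40 ⇒ word 0xe140 (big)
  opcode bits[15:11]=0x1c: lsl/RR
  rd: (w>>7)&0xf=0x2 → %r2
  rs: (w>>3)&0xf=0x8 → %r8

lsl %r2, %r8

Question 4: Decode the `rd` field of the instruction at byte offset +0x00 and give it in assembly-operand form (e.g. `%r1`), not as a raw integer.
off 0x00: read 3a f8 as big → 0x3af8
  top 5b → 0x7 → cmp [RR]
  rd: (w>>7)&0xf=0x5 → %r5
  rs: (w>>3)&0xf=0xf → %r15

%r5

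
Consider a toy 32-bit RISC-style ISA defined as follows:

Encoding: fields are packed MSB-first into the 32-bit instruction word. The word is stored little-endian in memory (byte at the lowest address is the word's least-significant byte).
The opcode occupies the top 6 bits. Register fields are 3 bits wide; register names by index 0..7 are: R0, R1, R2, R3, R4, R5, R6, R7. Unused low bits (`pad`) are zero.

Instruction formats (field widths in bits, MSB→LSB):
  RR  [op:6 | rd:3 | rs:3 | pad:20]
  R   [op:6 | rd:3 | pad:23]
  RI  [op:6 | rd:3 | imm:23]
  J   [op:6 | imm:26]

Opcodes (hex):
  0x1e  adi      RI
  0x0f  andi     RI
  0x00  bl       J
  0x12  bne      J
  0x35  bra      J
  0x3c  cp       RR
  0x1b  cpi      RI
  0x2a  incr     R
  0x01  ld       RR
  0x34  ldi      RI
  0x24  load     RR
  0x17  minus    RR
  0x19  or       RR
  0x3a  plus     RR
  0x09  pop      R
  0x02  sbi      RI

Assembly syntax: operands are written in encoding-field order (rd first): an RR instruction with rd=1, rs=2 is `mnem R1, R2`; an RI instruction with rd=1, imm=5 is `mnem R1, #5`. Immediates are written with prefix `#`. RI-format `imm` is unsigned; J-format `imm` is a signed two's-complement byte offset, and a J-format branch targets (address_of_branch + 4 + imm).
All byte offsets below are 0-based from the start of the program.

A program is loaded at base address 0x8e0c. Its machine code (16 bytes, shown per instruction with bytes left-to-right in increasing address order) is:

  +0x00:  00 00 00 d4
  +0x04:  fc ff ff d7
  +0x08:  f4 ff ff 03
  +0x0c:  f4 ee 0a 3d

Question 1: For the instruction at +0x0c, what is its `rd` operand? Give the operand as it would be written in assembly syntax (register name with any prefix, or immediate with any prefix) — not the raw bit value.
R2

+0x0c: f4 ee 0a 3d ⇒ word 0x3d0aeef4 (little)
  opcode bits[31:26]=0xf: andi/RI
  rd: (w>>23)&0x7=0x2 → R2
  imm: (w>>0)&0x7fffff=0xaeef4 → #716532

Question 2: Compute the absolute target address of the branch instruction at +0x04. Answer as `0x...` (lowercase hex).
0x8e10

+0x04: fc ff ff d7 ⇒ word 0xd7fffffc (little)
  top 6b → 0x35 → bra [J]
  [25:0] imm=67108860 (s26→-4) = #-4
  target = base 0x8e0c + off 0x04 + 4 + imm -4 = 0x8e10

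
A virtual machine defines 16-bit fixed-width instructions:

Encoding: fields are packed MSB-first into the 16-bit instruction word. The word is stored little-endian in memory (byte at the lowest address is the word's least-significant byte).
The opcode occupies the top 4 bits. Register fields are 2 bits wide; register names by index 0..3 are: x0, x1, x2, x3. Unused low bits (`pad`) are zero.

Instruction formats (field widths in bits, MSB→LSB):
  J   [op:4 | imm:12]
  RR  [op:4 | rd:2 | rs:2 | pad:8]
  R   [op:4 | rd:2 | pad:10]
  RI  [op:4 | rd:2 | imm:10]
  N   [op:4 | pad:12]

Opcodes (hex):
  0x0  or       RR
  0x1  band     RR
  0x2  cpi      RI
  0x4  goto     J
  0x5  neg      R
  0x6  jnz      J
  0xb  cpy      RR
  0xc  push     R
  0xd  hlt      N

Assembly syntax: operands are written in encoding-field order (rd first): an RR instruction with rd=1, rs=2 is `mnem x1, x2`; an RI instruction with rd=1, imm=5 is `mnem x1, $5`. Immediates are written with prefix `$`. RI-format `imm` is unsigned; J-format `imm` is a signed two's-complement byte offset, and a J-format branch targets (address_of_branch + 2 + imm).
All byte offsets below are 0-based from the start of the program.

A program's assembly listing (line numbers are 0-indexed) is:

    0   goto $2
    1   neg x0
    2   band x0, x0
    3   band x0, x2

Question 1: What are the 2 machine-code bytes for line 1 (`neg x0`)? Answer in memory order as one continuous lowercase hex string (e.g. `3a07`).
line 1 (neg): pack op=0x5:4|rd=0:2|pad=0:10 = 0x5000; little→ 00 50

0050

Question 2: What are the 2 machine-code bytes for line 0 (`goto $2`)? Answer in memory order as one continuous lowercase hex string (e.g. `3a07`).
line 0 (goto): pack op=0x4:4|imm=2:12 = 0x4002; little→ 02 40

0240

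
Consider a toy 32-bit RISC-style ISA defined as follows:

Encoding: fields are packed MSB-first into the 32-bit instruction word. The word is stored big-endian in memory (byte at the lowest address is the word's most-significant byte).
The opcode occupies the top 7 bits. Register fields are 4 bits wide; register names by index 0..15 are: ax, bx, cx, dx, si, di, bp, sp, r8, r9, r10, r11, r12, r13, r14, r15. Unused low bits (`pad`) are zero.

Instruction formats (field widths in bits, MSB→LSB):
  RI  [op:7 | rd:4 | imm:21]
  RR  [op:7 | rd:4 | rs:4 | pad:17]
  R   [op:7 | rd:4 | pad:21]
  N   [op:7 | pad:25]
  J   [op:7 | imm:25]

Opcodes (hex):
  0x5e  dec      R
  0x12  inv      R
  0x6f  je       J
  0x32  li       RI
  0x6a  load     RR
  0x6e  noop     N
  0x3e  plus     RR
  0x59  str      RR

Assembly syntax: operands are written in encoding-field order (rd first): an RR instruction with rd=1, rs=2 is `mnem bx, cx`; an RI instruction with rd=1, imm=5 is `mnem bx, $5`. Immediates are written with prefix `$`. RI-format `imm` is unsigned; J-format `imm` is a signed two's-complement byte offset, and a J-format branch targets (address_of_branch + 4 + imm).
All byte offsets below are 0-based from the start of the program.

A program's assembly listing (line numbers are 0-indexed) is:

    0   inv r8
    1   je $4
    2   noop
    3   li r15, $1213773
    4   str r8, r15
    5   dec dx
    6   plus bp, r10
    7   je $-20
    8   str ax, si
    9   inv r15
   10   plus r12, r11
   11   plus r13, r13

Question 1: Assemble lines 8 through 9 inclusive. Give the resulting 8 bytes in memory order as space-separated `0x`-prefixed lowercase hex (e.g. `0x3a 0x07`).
8. str fields op=0x59:7|rd=0:4|rs=4:4|pad=0:17 → word b2080000h → b2 08 00 00
9. inv fields op=0x12:7|rd=15:4|pad=0:21 → word 25e00000h → 25 e0 00 00

0xb2 0x08 0x00 0x00 0x25 0xe0 0x00 0x00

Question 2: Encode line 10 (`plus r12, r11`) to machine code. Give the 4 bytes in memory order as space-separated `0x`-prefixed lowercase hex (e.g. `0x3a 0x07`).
line 10 (plus): pack op=0x3e:7|rd=12:4|rs=11:4|pad=0:17 = 0x7d960000; big→ 7d 96 00 00

0x7d 0x96 0x00 0x00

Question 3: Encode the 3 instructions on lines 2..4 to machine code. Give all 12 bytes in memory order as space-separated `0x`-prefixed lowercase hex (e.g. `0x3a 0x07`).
0xdc 0x00 0x00 0x00 0x65 0xf2 0x85 0x4d 0xb3 0x1e 0x00 0x00

2. noop fields op=0x6e:7|pad=0:25 → word dc000000h → dc 00 00 00
3. li fields op=0x32:7|rd=15:4|imm=1213773:21 → word 65f2854dh → 65 f2 85 4d
4. str fields op=0x59:7|rd=8:4|rs=15:4|pad=0:17 → word b31e0000h → b3 1e 00 00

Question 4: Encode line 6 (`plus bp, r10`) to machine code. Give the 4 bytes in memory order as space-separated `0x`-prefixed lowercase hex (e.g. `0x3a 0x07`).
0x7c 0xd4 0x00 0x00

L6: plus op=0x3e:7|rd=6:4|rs=10:4|pad=0:17 ⇒ 0x7cd40000 ⇒ big 7c d4 00 00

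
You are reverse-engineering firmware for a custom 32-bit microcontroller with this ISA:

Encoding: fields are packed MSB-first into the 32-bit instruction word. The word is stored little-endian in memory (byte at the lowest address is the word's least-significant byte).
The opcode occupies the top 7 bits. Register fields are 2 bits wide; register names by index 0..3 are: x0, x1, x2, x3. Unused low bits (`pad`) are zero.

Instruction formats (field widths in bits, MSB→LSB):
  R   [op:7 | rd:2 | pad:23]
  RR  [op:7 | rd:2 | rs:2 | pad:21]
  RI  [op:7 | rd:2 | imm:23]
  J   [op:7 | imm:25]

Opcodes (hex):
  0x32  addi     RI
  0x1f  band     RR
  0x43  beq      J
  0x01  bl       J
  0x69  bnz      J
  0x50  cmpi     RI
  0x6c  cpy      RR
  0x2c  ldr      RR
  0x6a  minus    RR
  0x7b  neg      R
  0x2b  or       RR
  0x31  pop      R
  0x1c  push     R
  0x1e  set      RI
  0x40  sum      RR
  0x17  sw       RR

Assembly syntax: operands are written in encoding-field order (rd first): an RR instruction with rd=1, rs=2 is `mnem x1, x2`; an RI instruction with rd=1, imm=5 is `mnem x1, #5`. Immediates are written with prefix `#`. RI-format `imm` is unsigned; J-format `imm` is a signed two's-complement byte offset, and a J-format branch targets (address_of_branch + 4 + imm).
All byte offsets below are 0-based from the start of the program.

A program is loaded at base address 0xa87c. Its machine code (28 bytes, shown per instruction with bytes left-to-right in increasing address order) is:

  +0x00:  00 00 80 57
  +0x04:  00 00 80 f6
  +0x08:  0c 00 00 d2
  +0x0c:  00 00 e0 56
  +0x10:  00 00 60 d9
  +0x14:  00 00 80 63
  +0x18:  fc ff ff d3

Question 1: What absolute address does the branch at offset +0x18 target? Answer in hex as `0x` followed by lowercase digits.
0xa894

@+18  little-endian(fc ff ff d3) = 0xd3fffffc
  top 7b → 0x69 → bnz [J]
  [24:0] imm=33554428 (s25→-4) = #-4
  target = base 0xa87c + off 0x18 + 4 + imm -4 = 0xa894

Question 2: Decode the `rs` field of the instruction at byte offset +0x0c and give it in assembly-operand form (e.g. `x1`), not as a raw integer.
x3

off 0x0c: read 00 00 e0 56 as little → 0x56e00000
  top 7b → 0x2b → or [RR]
  [24:23] rd=1 = x1
  [22:21] rs=3 = x3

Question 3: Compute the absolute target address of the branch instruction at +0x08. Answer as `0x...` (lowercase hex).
@+08  little-endian(0c 00 00 d2) = 0xd200000c
  op=0xd200000c>>25=0x69 ⇒ bnz (J)
  imm: (w>>0)&0x1ffffff=0xc → #12
  target = base 0xa87c + off 0x08 + 4 + imm 12 = 0xa894

0xa894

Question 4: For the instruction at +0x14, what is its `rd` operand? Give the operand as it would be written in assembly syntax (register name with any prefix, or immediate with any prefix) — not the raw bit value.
off 0x14: read 00 00 80 63 as little → 0x63800000
  op=0x63800000>>25=0x31 ⇒ pop (R)
  rd@[24:23]=0x3 ⇒ x3

x3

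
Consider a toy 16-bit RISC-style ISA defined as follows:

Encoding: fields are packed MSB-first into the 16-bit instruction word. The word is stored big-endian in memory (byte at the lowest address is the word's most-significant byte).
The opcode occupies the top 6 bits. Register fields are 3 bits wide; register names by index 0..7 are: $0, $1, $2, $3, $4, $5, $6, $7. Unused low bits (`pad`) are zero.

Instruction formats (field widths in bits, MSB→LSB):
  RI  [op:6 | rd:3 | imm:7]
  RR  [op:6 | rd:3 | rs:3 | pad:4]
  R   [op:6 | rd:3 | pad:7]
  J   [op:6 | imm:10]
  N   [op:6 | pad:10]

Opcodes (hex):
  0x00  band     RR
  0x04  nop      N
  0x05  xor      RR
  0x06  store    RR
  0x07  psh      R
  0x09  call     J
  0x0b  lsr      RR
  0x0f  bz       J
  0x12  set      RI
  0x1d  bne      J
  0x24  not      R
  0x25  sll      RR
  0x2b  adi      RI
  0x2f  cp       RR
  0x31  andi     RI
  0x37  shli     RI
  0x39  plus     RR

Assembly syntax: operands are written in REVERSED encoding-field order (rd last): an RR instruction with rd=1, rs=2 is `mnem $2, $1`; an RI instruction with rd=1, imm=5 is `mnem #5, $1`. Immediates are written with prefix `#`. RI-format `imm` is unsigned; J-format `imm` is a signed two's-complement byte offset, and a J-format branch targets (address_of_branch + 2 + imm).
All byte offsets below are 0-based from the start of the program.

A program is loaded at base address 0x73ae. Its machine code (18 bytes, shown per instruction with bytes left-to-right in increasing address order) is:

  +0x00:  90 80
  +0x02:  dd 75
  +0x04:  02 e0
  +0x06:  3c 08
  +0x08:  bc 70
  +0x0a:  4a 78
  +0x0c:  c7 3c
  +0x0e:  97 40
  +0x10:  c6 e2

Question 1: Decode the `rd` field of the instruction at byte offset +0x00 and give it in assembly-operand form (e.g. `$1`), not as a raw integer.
$1

@+00  big-endian(90 80) = 0x9080
  top 6b → 0x24 → not [R]
  [9:7] rd=1 = $1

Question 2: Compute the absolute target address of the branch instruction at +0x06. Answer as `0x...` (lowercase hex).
0x73be

+0x06: 3c 08 ⇒ word 0x3c08 (big)
  opcode bits[15:10]=0xf: bz/J
  imm: (w>>0)&0x3ff=0x8 → #8
  target = base 0x73ae + off 0x06 + 2 + imm 8 = 0x73be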